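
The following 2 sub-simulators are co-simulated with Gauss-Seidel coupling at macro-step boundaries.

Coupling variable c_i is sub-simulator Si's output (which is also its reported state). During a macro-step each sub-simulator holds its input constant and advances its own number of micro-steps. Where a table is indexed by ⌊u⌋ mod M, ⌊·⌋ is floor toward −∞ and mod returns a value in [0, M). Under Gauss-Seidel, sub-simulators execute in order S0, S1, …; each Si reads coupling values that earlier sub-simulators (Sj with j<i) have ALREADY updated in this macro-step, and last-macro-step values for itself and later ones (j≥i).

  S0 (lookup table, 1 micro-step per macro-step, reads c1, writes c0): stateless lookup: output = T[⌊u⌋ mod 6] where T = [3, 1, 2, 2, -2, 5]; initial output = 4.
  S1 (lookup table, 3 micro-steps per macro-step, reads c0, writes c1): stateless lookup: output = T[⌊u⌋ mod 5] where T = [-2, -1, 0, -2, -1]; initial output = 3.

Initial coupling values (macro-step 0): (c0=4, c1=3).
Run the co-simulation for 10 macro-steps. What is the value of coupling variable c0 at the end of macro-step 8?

macro 1: S0 reads c1=3 → after 1×micro: 2; S1 reads c0=2 → after 3×micro: 0 ⇒ (c0=2, c1=0)
macro 2: S0 reads c1=0 → after 1×micro: 3; S1 reads c0=3 → after 3×micro: -2 ⇒ (c0=3, c1=-2)
macro 3: S0 reads c1=-2 → after 1×micro: -2; S1 reads c0=-2 → after 3×micro: -2 ⇒ (c0=-2, c1=-2)
macro 4: S0 reads c1=-2 → after 1×micro: -2; S1 reads c0=-2 → after 3×micro: -2 ⇒ (c0=-2, c1=-2)
macro 5: S0 reads c1=-2 → after 1×micro: -2; S1 reads c0=-2 → after 3×micro: -2 ⇒ (c0=-2, c1=-2)
macro 6: S0 reads c1=-2 → after 1×micro: -2; S1 reads c0=-2 → after 3×micro: -2 ⇒ (c0=-2, c1=-2)
macro 7: S0 reads c1=-2 → after 1×micro: -2; S1 reads c0=-2 → after 3×micro: -2 ⇒ (c0=-2, c1=-2)
macro 8: S0 reads c1=-2 → after 1×micro: -2; S1 reads c0=-2 → after 3×micro: -2 ⇒ (c0=-2, c1=-2)
macro 9: S0 reads c1=-2 → after 1×micro: -2; S1 reads c0=-2 → after 3×micro: -2 ⇒ (c0=-2, c1=-2)
macro 10: S0 reads c1=-2 → after 1×micro: -2; S1 reads c0=-2 → after 3×micro: -2 ⇒ (c0=-2, c1=-2)

c0 at macro-step 8 = -2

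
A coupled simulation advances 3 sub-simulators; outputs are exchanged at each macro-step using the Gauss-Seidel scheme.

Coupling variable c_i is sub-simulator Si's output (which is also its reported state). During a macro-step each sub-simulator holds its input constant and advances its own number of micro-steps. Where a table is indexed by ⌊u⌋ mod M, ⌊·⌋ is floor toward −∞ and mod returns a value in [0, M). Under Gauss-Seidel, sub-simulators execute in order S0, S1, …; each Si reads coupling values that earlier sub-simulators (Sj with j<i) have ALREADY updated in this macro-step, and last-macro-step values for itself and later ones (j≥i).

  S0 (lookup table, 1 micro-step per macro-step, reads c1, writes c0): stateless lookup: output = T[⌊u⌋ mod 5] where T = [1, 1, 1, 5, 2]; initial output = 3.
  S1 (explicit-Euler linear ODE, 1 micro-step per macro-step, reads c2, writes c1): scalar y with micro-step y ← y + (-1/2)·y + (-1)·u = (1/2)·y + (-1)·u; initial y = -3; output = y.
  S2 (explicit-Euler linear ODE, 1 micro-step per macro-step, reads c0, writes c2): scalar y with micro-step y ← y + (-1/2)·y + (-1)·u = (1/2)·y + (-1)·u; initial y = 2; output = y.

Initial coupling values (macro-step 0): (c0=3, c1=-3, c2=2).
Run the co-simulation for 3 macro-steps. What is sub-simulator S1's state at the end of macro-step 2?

macro 1: S0 reads c1=-3 → after 1×micro: 1; S1 reads c2=2 → after 1×micro: -7/2; S2 reads c0=1 → after 1×micro: 0 ⇒ (c0=1, c1=-7/2, c2=0)
macro 2: S0 reads c1=-7/2 → after 1×micro: 1; S1 reads c2=0 → after 1×micro: -7/4; S2 reads c0=1 → after 1×micro: -1 ⇒ (c0=1, c1=-7/4, c2=-1)
macro 3: S0 reads c1=-7/4 → after 1×micro: 5; S1 reads c2=-1 → after 1×micro: 1/8; S2 reads c0=5 → after 1×micro: -11/2 ⇒ (c0=5, c1=1/8, c2=-11/2)

S1 state at macro-step 2 = -7/4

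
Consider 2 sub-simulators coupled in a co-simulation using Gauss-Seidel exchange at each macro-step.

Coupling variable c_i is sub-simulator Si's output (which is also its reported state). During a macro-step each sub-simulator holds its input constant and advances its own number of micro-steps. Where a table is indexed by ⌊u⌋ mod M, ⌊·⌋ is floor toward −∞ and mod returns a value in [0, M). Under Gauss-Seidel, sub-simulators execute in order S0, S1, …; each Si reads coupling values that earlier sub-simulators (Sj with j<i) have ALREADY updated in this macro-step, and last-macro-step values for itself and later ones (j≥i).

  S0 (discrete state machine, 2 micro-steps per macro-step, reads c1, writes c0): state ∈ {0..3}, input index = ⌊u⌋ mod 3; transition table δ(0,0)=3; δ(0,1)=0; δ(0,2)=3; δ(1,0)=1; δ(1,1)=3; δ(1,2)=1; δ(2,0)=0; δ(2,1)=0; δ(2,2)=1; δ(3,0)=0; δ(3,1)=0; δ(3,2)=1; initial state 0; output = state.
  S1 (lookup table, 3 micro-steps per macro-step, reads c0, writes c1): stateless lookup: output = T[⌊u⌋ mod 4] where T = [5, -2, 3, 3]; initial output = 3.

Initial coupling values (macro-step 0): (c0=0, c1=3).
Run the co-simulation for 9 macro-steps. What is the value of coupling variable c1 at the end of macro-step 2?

c1 at macro-step 2 = -2

macro 1: S0 reads c1=3 → after 2×micro: 0; S1 reads c0=0 → after 3×micro: 5 ⇒ (c0=0, c1=5)
macro 2: S0 reads c1=5 → after 2×micro: 1; S1 reads c0=1 → after 3×micro: -2 ⇒ (c0=1, c1=-2)
macro 3: S0 reads c1=-2 → after 2×micro: 0; S1 reads c0=0 → after 3×micro: 5 ⇒ (c0=0, c1=5)
macro 4: S0 reads c1=5 → after 2×micro: 1; S1 reads c0=1 → after 3×micro: -2 ⇒ (c0=1, c1=-2)
macro 5: S0 reads c1=-2 → after 2×micro: 0; S1 reads c0=0 → after 3×micro: 5 ⇒ (c0=0, c1=5)
macro 6: S0 reads c1=5 → after 2×micro: 1; S1 reads c0=1 → after 3×micro: -2 ⇒ (c0=1, c1=-2)
macro 7: S0 reads c1=-2 → after 2×micro: 0; S1 reads c0=0 → after 3×micro: 5 ⇒ (c0=0, c1=5)
macro 8: S0 reads c1=5 → after 2×micro: 1; S1 reads c0=1 → after 3×micro: -2 ⇒ (c0=1, c1=-2)
macro 9: S0 reads c1=-2 → after 2×micro: 0; S1 reads c0=0 → after 3×micro: 5 ⇒ (c0=0, c1=5)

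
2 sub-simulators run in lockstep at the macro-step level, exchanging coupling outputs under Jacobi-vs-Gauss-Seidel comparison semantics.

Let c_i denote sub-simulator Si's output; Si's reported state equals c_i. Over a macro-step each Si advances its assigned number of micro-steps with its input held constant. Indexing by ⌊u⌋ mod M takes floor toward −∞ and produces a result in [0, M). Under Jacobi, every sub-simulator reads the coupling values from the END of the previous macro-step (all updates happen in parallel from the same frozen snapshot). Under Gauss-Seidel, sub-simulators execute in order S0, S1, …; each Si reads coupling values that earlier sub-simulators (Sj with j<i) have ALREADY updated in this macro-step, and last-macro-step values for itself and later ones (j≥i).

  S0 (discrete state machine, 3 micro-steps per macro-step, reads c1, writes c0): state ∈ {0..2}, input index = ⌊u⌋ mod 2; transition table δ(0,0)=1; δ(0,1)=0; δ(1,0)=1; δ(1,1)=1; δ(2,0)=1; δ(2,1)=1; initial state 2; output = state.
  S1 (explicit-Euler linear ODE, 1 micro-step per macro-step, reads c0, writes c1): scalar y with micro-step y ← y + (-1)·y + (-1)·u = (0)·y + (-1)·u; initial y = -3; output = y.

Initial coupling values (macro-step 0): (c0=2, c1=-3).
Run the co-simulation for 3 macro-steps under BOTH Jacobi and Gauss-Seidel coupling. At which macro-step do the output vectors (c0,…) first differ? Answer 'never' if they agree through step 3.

first divergence at macro-step: 1

[Jacobi] macro 1: S0 reads c1=-3 → after 3×micro: 1; S1 reads c0=2 → after 1×micro: -2 ⇒ (c0=1, c1=-2)
[Jacobi] macro 2: S0 reads c1=-2 → after 3×micro: 1; S1 reads c0=1 → after 1×micro: -1 ⇒ (c0=1, c1=-1)
[Jacobi] macro 3: S0 reads c1=-1 → after 3×micro: 1; S1 reads c0=1 → after 1×micro: -1 ⇒ (c0=1, c1=-1)
[Gauss-Seidel] macro 1: S0 reads c1=-3 → after 3×micro: 1; S1 reads c0=1 → after 1×micro: -1 ⇒ (c0=1, c1=-1)
[Gauss-Seidel] macro 2: S0 reads c1=-1 → after 3×micro: 1; S1 reads c0=1 → after 1×micro: -1 ⇒ (c0=1, c1=-1)
[Gauss-Seidel] macro 3: S0 reads c1=-1 → after 3×micro: 1; S1 reads c0=1 → after 1×micro: -1 ⇒ (c0=1, c1=-1)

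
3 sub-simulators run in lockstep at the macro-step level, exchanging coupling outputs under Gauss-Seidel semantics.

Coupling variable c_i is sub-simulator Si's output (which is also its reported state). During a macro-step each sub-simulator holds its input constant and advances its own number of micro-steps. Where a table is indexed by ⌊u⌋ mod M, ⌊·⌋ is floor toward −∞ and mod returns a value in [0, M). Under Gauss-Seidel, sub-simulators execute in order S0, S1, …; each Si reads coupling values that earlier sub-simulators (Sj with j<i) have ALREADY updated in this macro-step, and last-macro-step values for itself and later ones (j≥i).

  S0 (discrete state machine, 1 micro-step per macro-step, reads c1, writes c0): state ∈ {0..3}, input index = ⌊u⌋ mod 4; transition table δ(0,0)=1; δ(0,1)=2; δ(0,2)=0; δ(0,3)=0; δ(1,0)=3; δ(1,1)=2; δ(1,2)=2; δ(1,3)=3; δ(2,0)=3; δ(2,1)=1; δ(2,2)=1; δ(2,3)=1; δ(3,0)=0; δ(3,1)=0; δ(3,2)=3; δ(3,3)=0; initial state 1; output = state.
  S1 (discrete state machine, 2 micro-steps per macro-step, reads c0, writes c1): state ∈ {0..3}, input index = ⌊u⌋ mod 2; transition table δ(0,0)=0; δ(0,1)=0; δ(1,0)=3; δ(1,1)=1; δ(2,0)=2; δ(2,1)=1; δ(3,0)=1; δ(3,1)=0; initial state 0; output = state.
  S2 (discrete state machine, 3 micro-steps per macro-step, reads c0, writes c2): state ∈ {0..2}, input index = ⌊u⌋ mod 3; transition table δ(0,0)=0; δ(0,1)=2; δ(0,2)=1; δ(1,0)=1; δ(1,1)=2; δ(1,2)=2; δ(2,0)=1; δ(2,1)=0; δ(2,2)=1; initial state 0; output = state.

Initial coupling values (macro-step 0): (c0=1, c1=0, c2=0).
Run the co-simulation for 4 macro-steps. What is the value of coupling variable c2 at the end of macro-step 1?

c2 at macro-step 1 = 0

macro 1: S0 reads c1=0 → after 1×micro: 3; S1 reads c0=3 → after 2×micro: 0; S2 reads c0=3 → after 3×micro: 0 ⇒ (c0=3, c1=0, c2=0)
macro 2: S0 reads c1=0 → after 1×micro: 0; S1 reads c0=0 → after 2×micro: 0; S2 reads c0=0 → after 3×micro: 0 ⇒ (c0=0, c1=0, c2=0)
macro 3: S0 reads c1=0 → after 1×micro: 1; S1 reads c0=1 → after 2×micro: 0; S2 reads c0=1 → after 3×micro: 2 ⇒ (c0=1, c1=0, c2=2)
macro 4: S0 reads c1=0 → after 1×micro: 3; S1 reads c0=3 → after 2×micro: 0; S2 reads c0=3 → after 3×micro: 1 ⇒ (c0=3, c1=0, c2=1)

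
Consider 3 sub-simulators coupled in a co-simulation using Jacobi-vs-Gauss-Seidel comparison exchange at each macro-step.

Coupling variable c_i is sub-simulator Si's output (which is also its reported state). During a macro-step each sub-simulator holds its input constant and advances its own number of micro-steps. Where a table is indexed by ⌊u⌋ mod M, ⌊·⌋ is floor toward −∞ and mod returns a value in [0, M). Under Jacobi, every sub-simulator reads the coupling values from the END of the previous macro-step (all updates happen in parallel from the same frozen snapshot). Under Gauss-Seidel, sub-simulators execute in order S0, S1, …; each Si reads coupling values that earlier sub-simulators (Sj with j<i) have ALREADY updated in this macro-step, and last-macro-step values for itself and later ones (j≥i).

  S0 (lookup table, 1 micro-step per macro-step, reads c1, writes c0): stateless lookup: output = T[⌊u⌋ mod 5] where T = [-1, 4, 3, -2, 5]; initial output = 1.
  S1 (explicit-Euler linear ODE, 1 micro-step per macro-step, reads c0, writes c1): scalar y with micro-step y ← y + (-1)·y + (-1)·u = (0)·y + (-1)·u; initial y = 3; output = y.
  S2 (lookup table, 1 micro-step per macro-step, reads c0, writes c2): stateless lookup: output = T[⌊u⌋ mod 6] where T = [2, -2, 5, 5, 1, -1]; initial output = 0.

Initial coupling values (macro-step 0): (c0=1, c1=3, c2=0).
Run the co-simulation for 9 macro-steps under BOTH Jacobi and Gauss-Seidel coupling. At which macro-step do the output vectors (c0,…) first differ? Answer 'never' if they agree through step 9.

[Jacobi] macro 1: S0 reads c1=3 → after 1×micro: -2; S1 reads c0=1 → after 1×micro: -1; S2 reads c0=1 → after 1×micro: -2 ⇒ (c0=-2, c1=-1, c2=-2)
[Jacobi] macro 2: S0 reads c1=-1 → after 1×micro: 5; S1 reads c0=-2 → after 1×micro: 2; S2 reads c0=-2 → after 1×micro: 1 ⇒ (c0=5, c1=2, c2=1)
[Jacobi] macro 3: S0 reads c1=2 → after 1×micro: 3; S1 reads c0=5 → after 1×micro: -5; S2 reads c0=5 → after 1×micro: -1 ⇒ (c0=3, c1=-5, c2=-1)
[Jacobi] macro 4: S0 reads c1=-5 → after 1×micro: -1; S1 reads c0=3 → after 1×micro: -3; S2 reads c0=3 → after 1×micro: 5 ⇒ (c0=-1, c1=-3, c2=5)
[Jacobi] macro 5: S0 reads c1=-3 → after 1×micro: 3; S1 reads c0=-1 → after 1×micro: 1; S2 reads c0=-1 → after 1×micro: -1 ⇒ (c0=3, c1=1, c2=-1)
[Jacobi] macro 6: S0 reads c1=1 → after 1×micro: 4; S1 reads c0=3 → after 1×micro: -3; S2 reads c0=3 → after 1×micro: 5 ⇒ (c0=4, c1=-3, c2=5)
[Jacobi] macro 7: S0 reads c1=-3 → after 1×micro: 3; S1 reads c0=4 → after 1×micro: -4; S2 reads c0=4 → after 1×micro: 1 ⇒ (c0=3, c1=-4, c2=1)
[Jacobi] macro 8: S0 reads c1=-4 → after 1×micro: 4; S1 reads c0=3 → after 1×micro: -3; S2 reads c0=3 → after 1×micro: 5 ⇒ (c0=4, c1=-3, c2=5)
[Jacobi] macro 9: S0 reads c1=-3 → after 1×micro: 3; S1 reads c0=4 → after 1×micro: -4; S2 reads c0=4 → after 1×micro: 1 ⇒ (c0=3, c1=-4, c2=1)
[Gauss-Seidel] macro 1: S0 reads c1=3 → after 1×micro: -2; S1 reads c0=-2 → after 1×micro: 2; S2 reads c0=-2 → after 1×micro: 1 ⇒ (c0=-2, c1=2, c2=1)
[Gauss-Seidel] macro 2: S0 reads c1=2 → after 1×micro: 3; S1 reads c0=3 → after 1×micro: -3; S2 reads c0=3 → after 1×micro: 5 ⇒ (c0=3, c1=-3, c2=5)
[Gauss-Seidel] macro 3: S0 reads c1=-3 → after 1×micro: 3; S1 reads c0=3 → after 1×micro: -3; S2 reads c0=3 → after 1×micro: 5 ⇒ (c0=3, c1=-3, c2=5)
[Gauss-Seidel] macro 4: S0 reads c1=-3 → after 1×micro: 3; S1 reads c0=3 → after 1×micro: -3; S2 reads c0=3 → after 1×micro: 5 ⇒ (c0=3, c1=-3, c2=5)
[Gauss-Seidel] macro 5: S0 reads c1=-3 → after 1×micro: 3; S1 reads c0=3 → after 1×micro: -3; S2 reads c0=3 → after 1×micro: 5 ⇒ (c0=3, c1=-3, c2=5)
[Gauss-Seidel] macro 6: S0 reads c1=-3 → after 1×micro: 3; S1 reads c0=3 → after 1×micro: -3; S2 reads c0=3 → after 1×micro: 5 ⇒ (c0=3, c1=-3, c2=5)
[Gauss-Seidel] macro 7: S0 reads c1=-3 → after 1×micro: 3; S1 reads c0=3 → after 1×micro: -3; S2 reads c0=3 → after 1×micro: 5 ⇒ (c0=3, c1=-3, c2=5)
[Gauss-Seidel] macro 8: S0 reads c1=-3 → after 1×micro: 3; S1 reads c0=3 → after 1×micro: -3; S2 reads c0=3 → after 1×micro: 5 ⇒ (c0=3, c1=-3, c2=5)
[Gauss-Seidel] macro 9: S0 reads c1=-3 → after 1×micro: 3; S1 reads c0=3 → after 1×micro: -3; S2 reads c0=3 → after 1×micro: 5 ⇒ (c0=3, c1=-3, c2=5)

first divergence at macro-step: 1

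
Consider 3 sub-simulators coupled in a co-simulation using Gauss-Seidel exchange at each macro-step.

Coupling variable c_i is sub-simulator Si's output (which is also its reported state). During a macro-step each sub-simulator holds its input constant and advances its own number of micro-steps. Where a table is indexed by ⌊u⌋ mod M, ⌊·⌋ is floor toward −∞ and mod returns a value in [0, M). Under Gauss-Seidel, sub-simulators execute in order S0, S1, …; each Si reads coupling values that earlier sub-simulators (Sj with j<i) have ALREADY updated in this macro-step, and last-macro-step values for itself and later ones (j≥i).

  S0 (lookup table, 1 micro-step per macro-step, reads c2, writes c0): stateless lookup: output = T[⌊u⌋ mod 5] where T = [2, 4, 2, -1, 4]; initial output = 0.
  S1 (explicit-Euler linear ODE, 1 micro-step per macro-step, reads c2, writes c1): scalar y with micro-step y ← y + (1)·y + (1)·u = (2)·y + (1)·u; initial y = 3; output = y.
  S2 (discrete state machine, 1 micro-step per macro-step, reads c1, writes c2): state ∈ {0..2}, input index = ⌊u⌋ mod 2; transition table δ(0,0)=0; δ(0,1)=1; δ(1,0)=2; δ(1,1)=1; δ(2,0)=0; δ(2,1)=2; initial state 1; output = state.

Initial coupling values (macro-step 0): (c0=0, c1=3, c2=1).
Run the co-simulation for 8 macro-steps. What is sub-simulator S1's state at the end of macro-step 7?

macro 1: S0 reads c2=1 → after 1×micro: 4; S1 reads c2=1 → after 1×micro: 7; S2 reads c1=7 → after 1×micro: 1 ⇒ (c0=4, c1=7, c2=1)
macro 2: S0 reads c2=1 → after 1×micro: 4; S1 reads c2=1 → after 1×micro: 15; S2 reads c1=15 → after 1×micro: 1 ⇒ (c0=4, c1=15, c2=1)
macro 3: S0 reads c2=1 → after 1×micro: 4; S1 reads c2=1 → after 1×micro: 31; S2 reads c1=31 → after 1×micro: 1 ⇒ (c0=4, c1=31, c2=1)
macro 4: S0 reads c2=1 → after 1×micro: 4; S1 reads c2=1 → after 1×micro: 63; S2 reads c1=63 → after 1×micro: 1 ⇒ (c0=4, c1=63, c2=1)
macro 5: S0 reads c2=1 → after 1×micro: 4; S1 reads c2=1 → after 1×micro: 127; S2 reads c1=127 → after 1×micro: 1 ⇒ (c0=4, c1=127, c2=1)
macro 6: S0 reads c2=1 → after 1×micro: 4; S1 reads c2=1 → after 1×micro: 255; S2 reads c1=255 → after 1×micro: 1 ⇒ (c0=4, c1=255, c2=1)
macro 7: S0 reads c2=1 → after 1×micro: 4; S1 reads c2=1 → after 1×micro: 511; S2 reads c1=511 → after 1×micro: 1 ⇒ (c0=4, c1=511, c2=1)
macro 8: S0 reads c2=1 → after 1×micro: 4; S1 reads c2=1 → after 1×micro: 1023; S2 reads c1=1023 → after 1×micro: 1 ⇒ (c0=4, c1=1023, c2=1)

S1 state at macro-step 7 = 511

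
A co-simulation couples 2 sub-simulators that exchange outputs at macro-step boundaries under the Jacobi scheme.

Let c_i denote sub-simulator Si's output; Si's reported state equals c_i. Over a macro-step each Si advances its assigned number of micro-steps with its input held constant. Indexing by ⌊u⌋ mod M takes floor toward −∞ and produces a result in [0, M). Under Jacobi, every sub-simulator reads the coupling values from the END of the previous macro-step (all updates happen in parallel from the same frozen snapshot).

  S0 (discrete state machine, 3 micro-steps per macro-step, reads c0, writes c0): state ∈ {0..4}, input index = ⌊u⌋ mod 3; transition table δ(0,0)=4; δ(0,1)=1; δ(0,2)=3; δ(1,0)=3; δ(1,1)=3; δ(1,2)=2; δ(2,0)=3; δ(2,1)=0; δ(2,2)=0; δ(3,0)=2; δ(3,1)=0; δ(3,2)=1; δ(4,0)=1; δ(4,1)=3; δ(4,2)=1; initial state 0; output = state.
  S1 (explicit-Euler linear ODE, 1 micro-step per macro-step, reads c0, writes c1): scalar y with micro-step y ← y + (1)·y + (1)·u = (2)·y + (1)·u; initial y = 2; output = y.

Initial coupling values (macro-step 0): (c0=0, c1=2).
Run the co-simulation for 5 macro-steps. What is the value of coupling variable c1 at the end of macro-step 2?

macro 1: S0 reads c0=0 → after 3×micro: 3; S1 reads c0=0 → after 1×micro: 4 ⇒ (c0=3, c1=4)
macro 2: S0 reads c0=3 → after 3×micro: 2; S1 reads c0=3 → after 1×micro: 11 ⇒ (c0=2, c1=11)
macro 3: S0 reads c0=2 → after 3×micro: 1; S1 reads c0=2 → after 1×micro: 24 ⇒ (c0=1, c1=24)
macro 4: S0 reads c0=1 → after 3×micro: 1; S1 reads c0=1 → after 1×micro: 49 ⇒ (c0=1, c1=49)
macro 5: S0 reads c0=1 → after 3×micro: 1; S1 reads c0=1 → after 1×micro: 99 ⇒ (c0=1, c1=99)

c1 at macro-step 2 = 11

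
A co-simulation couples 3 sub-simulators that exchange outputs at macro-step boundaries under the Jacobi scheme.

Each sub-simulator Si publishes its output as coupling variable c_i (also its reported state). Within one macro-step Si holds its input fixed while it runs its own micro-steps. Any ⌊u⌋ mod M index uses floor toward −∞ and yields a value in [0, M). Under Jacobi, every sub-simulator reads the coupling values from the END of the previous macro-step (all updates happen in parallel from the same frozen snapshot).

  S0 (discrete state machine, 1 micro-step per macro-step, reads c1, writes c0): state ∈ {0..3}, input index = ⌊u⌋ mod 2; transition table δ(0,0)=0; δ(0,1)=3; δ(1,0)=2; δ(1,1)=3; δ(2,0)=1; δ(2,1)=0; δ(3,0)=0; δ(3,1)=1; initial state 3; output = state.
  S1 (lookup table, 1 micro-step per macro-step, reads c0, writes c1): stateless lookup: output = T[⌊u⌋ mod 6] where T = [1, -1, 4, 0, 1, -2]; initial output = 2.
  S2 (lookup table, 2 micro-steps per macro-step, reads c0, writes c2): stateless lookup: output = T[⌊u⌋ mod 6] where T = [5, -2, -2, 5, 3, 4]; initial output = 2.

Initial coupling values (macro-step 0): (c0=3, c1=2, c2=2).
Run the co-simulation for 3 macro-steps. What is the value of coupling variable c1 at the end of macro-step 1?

macro 1: S0 reads c1=2 → after 1×micro: 0; S1 reads c0=3 → after 1×micro: 0; S2 reads c0=3 → after 2×micro: 5 ⇒ (c0=0, c1=0, c2=5)
macro 2: S0 reads c1=0 → after 1×micro: 0; S1 reads c0=0 → after 1×micro: 1; S2 reads c0=0 → after 2×micro: 5 ⇒ (c0=0, c1=1, c2=5)
macro 3: S0 reads c1=1 → after 1×micro: 3; S1 reads c0=0 → after 1×micro: 1; S2 reads c0=0 → after 2×micro: 5 ⇒ (c0=3, c1=1, c2=5)

c1 at macro-step 1 = 0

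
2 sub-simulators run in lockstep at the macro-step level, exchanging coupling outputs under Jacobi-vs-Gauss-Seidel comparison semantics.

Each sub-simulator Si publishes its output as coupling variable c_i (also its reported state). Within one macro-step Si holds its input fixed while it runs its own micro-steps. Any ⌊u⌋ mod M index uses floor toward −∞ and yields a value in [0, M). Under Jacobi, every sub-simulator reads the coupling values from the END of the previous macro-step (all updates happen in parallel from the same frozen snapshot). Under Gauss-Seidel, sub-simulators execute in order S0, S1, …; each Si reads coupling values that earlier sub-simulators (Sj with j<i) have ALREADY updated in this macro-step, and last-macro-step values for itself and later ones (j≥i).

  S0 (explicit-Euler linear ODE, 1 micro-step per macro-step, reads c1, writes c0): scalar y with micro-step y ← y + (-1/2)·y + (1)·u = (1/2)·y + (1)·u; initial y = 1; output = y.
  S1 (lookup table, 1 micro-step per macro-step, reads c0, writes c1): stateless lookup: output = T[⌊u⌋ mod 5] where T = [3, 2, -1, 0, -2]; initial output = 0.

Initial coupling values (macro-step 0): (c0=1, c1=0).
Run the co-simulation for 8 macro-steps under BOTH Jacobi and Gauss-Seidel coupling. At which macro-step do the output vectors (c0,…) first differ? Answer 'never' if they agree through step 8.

[Jacobi] macro 1: S0 reads c1=0 → after 1×micro: 1/2; S1 reads c0=1 → after 1×micro: 2 ⇒ (c0=1/2, c1=2)
[Jacobi] macro 2: S0 reads c1=2 → after 1×micro: 9/4; S1 reads c0=1/2 → after 1×micro: 3 ⇒ (c0=9/4, c1=3)
[Jacobi] macro 3: S0 reads c1=3 → after 1×micro: 33/8; S1 reads c0=9/4 → after 1×micro: -1 ⇒ (c0=33/8, c1=-1)
[Jacobi] macro 4: S0 reads c1=-1 → after 1×micro: 17/16; S1 reads c0=33/8 → after 1×micro: -2 ⇒ (c0=17/16, c1=-2)
[Jacobi] macro 5: S0 reads c1=-2 → after 1×micro: -47/32; S1 reads c0=17/16 → after 1×micro: 2 ⇒ (c0=-47/32, c1=2)
[Jacobi] macro 6: S0 reads c1=2 → after 1×micro: 81/64; S1 reads c0=-47/32 → after 1×micro: 0 ⇒ (c0=81/64, c1=0)
[Jacobi] macro 7: S0 reads c1=0 → after 1×micro: 81/128; S1 reads c0=81/64 → after 1×micro: 2 ⇒ (c0=81/128, c1=2)
[Jacobi] macro 8: S0 reads c1=2 → after 1×micro: 593/256; S1 reads c0=81/128 → after 1×micro: 3 ⇒ (c0=593/256, c1=3)
[Gauss-Seidel] macro 1: S0 reads c1=0 → after 1×micro: 1/2; S1 reads c0=1/2 → after 1×micro: 3 ⇒ (c0=1/2, c1=3)
[Gauss-Seidel] macro 2: S0 reads c1=3 → after 1×micro: 13/4; S1 reads c0=13/4 → after 1×micro: 0 ⇒ (c0=13/4, c1=0)
[Gauss-Seidel] macro 3: S0 reads c1=0 → after 1×micro: 13/8; S1 reads c0=13/8 → after 1×micro: 2 ⇒ (c0=13/8, c1=2)
[Gauss-Seidel] macro 4: S0 reads c1=2 → after 1×micro: 45/16; S1 reads c0=45/16 → after 1×micro: -1 ⇒ (c0=45/16, c1=-1)
[Gauss-Seidel] macro 5: S0 reads c1=-1 → after 1×micro: 13/32; S1 reads c0=13/32 → after 1×micro: 3 ⇒ (c0=13/32, c1=3)
[Gauss-Seidel] macro 6: S0 reads c1=3 → after 1×micro: 205/64; S1 reads c0=205/64 → after 1×micro: 0 ⇒ (c0=205/64, c1=0)
[Gauss-Seidel] macro 7: S0 reads c1=0 → after 1×micro: 205/128; S1 reads c0=205/128 → after 1×micro: 2 ⇒ (c0=205/128, c1=2)
[Gauss-Seidel] macro 8: S0 reads c1=2 → after 1×micro: 717/256; S1 reads c0=717/256 → after 1×micro: -1 ⇒ (c0=717/256, c1=-1)

first divergence at macro-step: 1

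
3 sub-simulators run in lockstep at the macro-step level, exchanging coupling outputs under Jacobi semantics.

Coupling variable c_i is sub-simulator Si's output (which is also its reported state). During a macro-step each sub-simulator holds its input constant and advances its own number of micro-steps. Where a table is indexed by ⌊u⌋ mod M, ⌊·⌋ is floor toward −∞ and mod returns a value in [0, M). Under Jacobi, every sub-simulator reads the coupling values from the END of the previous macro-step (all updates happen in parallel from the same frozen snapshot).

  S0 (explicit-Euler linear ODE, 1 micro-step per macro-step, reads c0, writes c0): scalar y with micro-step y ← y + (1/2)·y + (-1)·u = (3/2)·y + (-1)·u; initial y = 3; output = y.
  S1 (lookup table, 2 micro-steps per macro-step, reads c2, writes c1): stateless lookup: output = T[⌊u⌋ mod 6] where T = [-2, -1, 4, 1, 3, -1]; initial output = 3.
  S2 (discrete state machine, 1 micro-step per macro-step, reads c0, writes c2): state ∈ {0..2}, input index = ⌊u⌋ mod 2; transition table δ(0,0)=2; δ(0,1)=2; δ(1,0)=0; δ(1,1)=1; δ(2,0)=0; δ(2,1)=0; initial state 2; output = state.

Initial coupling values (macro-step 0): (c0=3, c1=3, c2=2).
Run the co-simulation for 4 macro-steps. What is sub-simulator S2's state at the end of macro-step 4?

macro 1: S0 reads c0=3 → after 1×micro: 3/2; S1 reads c2=2 → after 2×micro: 4; S2 reads c0=3 → after 1×micro: 0 ⇒ (c0=3/2, c1=4, c2=0)
macro 2: S0 reads c0=3/2 → after 1×micro: 3/4; S1 reads c2=0 → after 2×micro: -2; S2 reads c0=3/2 → after 1×micro: 2 ⇒ (c0=3/4, c1=-2, c2=2)
macro 3: S0 reads c0=3/4 → after 1×micro: 3/8; S1 reads c2=2 → after 2×micro: 4; S2 reads c0=3/4 → after 1×micro: 0 ⇒ (c0=3/8, c1=4, c2=0)
macro 4: S0 reads c0=3/8 → after 1×micro: 3/16; S1 reads c2=0 → after 2×micro: -2; S2 reads c0=3/8 → after 1×micro: 2 ⇒ (c0=3/16, c1=-2, c2=2)

S2 state at macro-step 4 = 2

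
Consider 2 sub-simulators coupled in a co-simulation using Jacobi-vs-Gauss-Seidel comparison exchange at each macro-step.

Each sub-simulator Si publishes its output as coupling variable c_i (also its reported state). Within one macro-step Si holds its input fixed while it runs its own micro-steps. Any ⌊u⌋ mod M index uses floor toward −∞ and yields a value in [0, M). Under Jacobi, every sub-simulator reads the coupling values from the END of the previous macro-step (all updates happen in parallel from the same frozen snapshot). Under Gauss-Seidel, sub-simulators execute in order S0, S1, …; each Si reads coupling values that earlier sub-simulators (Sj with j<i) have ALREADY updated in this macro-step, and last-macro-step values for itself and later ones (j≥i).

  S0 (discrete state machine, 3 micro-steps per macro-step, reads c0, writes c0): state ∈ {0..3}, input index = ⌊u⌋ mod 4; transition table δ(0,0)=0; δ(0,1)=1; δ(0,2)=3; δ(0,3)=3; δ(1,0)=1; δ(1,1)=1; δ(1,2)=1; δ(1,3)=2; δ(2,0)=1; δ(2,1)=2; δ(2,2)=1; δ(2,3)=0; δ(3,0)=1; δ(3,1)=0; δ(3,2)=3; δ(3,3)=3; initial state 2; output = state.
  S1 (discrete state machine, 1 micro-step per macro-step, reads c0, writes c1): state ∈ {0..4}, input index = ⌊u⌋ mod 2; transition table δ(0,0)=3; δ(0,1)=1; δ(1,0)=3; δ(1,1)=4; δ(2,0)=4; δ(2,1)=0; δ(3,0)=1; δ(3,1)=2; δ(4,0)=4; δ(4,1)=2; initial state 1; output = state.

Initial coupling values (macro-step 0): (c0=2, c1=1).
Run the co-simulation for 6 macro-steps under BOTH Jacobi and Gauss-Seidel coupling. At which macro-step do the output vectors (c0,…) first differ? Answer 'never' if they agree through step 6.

first divergence at macro-step: 1

[Jacobi] macro 1: S0 reads c0=2 → after 3×micro: 1; S1 reads c0=2 → after 1×micro: 3 ⇒ (c0=1, c1=3)
[Jacobi] macro 2: S0 reads c0=1 → after 3×micro: 1; S1 reads c0=1 → after 1×micro: 2 ⇒ (c0=1, c1=2)
[Jacobi] macro 3: S0 reads c0=1 → after 3×micro: 1; S1 reads c0=1 → after 1×micro: 0 ⇒ (c0=1, c1=0)
[Jacobi] macro 4: S0 reads c0=1 → after 3×micro: 1; S1 reads c0=1 → after 1×micro: 1 ⇒ (c0=1, c1=1)
[Jacobi] macro 5: S0 reads c0=1 → after 3×micro: 1; S1 reads c0=1 → after 1×micro: 4 ⇒ (c0=1, c1=4)
[Jacobi] macro 6: S0 reads c0=1 → after 3×micro: 1; S1 reads c0=1 → after 1×micro: 2 ⇒ (c0=1, c1=2)
[Gauss-Seidel] macro 1: S0 reads c0=2 → after 3×micro: 1; S1 reads c0=1 → after 1×micro: 4 ⇒ (c0=1, c1=4)
[Gauss-Seidel] macro 2: S0 reads c0=1 → after 3×micro: 1; S1 reads c0=1 → after 1×micro: 2 ⇒ (c0=1, c1=2)
[Gauss-Seidel] macro 3: S0 reads c0=1 → after 3×micro: 1; S1 reads c0=1 → after 1×micro: 0 ⇒ (c0=1, c1=0)
[Gauss-Seidel] macro 4: S0 reads c0=1 → after 3×micro: 1; S1 reads c0=1 → after 1×micro: 1 ⇒ (c0=1, c1=1)
[Gauss-Seidel] macro 5: S0 reads c0=1 → after 3×micro: 1; S1 reads c0=1 → after 1×micro: 4 ⇒ (c0=1, c1=4)
[Gauss-Seidel] macro 6: S0 reads c0=1 → after 3×micro: 1; S1 reads c0=1 → after 1×micro: 2 ⇒ (c0=1, c1=2)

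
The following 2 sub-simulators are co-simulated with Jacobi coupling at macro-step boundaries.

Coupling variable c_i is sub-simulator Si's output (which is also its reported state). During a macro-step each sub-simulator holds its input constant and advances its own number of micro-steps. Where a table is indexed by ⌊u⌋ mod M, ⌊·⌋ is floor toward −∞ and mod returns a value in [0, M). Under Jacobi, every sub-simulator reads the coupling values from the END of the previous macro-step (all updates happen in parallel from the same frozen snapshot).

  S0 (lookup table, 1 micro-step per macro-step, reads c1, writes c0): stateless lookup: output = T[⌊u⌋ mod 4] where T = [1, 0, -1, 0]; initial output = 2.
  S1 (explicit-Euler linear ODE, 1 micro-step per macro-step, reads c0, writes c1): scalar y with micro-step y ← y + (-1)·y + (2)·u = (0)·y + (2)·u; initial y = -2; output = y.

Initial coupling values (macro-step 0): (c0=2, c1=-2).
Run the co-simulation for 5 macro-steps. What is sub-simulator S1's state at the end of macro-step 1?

macro 1: S0 reads c1=-2 → after 1×micro: -1; S1 reads c0=2 → after 1×micro: 4 ⇒ (c0=-1, c1=4)
macro 2: S0 reads c1=4 → after 1×micro: 1; S1 reads c0=-1 → after 1×micro: -2 ⇒ (c0=1, c1=-2)
macro 3: S0 reads c1=-2 → after 1×micro: -1; S1 reads c0=1 → after 1×micro: 2 ⇒ (c0=-1, c1=2)
macro 4: S0 reads c1=2 → after 1×micro: -1; S1 reads c0=-1 → after 1×micro: -2 ⇒ (c0=-1, c1=-2)
macro 5: S0 reads c1=-2 → after 1×micro: -1; S1 reads c0=-1 → after 1×micro: -2 ⇒ (c0=-1, c1=-2)

S1 state at macro-step 1 = 4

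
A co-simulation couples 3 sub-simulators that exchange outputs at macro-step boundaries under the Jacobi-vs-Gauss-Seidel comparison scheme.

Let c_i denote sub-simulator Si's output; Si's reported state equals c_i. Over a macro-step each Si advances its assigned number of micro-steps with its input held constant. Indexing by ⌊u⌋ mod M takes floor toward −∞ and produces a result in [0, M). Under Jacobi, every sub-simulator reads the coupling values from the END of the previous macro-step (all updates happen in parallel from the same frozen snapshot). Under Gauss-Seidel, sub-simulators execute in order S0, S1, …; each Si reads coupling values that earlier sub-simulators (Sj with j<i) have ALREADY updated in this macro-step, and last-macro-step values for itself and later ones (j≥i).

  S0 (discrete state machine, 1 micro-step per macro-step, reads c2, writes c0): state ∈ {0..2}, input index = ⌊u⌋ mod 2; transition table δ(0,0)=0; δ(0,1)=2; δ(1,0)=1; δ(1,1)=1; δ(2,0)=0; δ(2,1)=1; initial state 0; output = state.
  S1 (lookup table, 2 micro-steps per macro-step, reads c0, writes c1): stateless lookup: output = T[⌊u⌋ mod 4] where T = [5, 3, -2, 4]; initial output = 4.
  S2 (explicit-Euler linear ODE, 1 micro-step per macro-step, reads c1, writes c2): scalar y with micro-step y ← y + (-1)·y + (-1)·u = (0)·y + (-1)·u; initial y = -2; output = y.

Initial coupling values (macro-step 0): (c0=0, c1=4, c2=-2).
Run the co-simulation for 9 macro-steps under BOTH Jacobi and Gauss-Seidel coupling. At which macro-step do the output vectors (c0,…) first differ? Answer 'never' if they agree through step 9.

[Jacobi] macro 1: S0 reads c2=-2 → after 1×micro: 0; S1 reads c0=0 → after 2×micro: 5; S2 reads c1=4 → after 1×micro: -4 ⇒ (c0=0, c1=5, c2=-4)
[Jacobi] macro 2: S0 reads c2=-4 → after 1×micro: 0; S1 reads c0=0 → after 2×micro: 5; S2 reads c1=5 → after 1×micro: -5 ⇒ (c0=0, c1=5, c2=-5)
[Jacobi] macro 3: S0 reads c2=-5 → after 1×micro: 2; S1 reads c0=0 → after 2×micro: 5; S2 reads c1=5 → after 1×micro: -5 ⇒ (c0=2, c1=5, c2=-5)
[Jacobi] macro 4: S0 reads c2=-5 → after 1×micro: 1; S1 reads c0=2 → after 2×micro: -2; S2 reads c1=5 → after 1×micro: -5 ⇒ (c0=1, c1=-2, c2=-5)
[Jacobi] macro 5: S0 reads c2=-5 → after 1×micro: 1; S1 reads c0=1 → after 2×micro: 3; S2 reads c1=-2 → after 1×micro: 2 ⇒ (c0=1, c1=3, c2=2)
[Jacobi] macro 6: S0 reads c2=2 → after 1×micro: 1; S1 reads c0=1 → after 2×micro: 3; S2 reads c1=3 → after 1×micro: -3 ⇒ (c0=1, c1=3, c2=-3)
[Jacobi] macro 7: S0 reads c2=-3 → after 1×micro: 1; S1 reads c0=1 → after 2×micro: 3; S2 reads c1=3 → after 1×micro: -3 ⇒ (c0=1, c1=3, c2=-3)
[Jacobi] macro 8: S0 reads c2=-3 → after 1×micro: 1; S1 reads c0=1 → after 2×micro: 3; S2 reads c1=3 → after 1×micro: -3 ⇒ (c0=1, c1=3, c2=-3)
[Jacobi] macro 9: S0 reads c2=-3 → after 1×micro: 1; S1 reads c0=1 → after 2×micro: 3; S2 reads c1=3 → after 1×micro: -3 ⇒ (c0=1, c1=3, c2=-3)
[Gauss-Seidel] macro 1: S0 reads c2=-2 → after 1×micro: 0; S1 reads c0=0 → after 2×micro: 5; S2 reads c1=5 → after 1×micro: -5 ⇒ (c0=0, c1=5, c2=-5)
[Gauss-Seidel] macro 2: S0 reads c2=-5 → after 1×micro: 2; S1 reads c0=2 → after 2×micro: -2; S2 reads c1=-2 → after 1×micro: 2 ⇒ (c0=2, c1=-2, c2=2)
[Gauss-Seidel] macro 3: S0 reads c2=2 → after 1×micro: 0; S1 reads c0=0 → after 2×micro: 5; S2 reads c1=5 → after 1×micro: -5 ⇒ (c0=0, c1=5, c2=-5)
[Gauss-Seidel] macro 4: S0 reads c2=-5 → after 1×micro: 2; S1 reads c0=2 → after 2×micro: -2; S2 reads c1=-2 → after 1×micro: 2 ⇒ (c0=2, c1=-2, c2=2)
[Gauss-Seidel] macro 5: S0 reads c2=2 → after 1×micro: 0; S1 reads c0=0 → after 2×micro: 5; S2 reads c1=5 → after 1×micro: -5 ⇒ (c0=0, c1=5, c2=-5)
[Gauss-Seidel] macro 6: S0 reads c2=-5 → after 1×micro: 2; S1 reads c0=2 → after 2×micro: -2; S2 reads c1=-2 → after 1×micro: 2 ⇒ (c0=2, c1=-2, c2=2)
[Gauss-Seidel] macro 7: S0 reads c2=2 → after 1×micro: 0; S1 reads c0=0 → after 2×micro: 5; S2 reads c1=5 → after 1×micro: -5 ⇒ (c0=0, c1=5, c2=-5)
[Gauss-Seidel] macro 8: S0 reads c2=-5 → after 1×micro: 2; S1 reads c0=2 → after 2×micro: -2; S2 reads c1=-2 → after 1×micro: 2 ⇒ (c0=2, c1=-2, c2=2)
[Gauss-Seidel] macro 9: S0 reads c2=2 → after 1×micro: 0; S1 reads c0=0 → after 2×micro: 5; S2 reads c1=5 → after 1×micro: -5 ⇒ (c0=0, c1=5, c2=-5)

first divergence at macro-step: 1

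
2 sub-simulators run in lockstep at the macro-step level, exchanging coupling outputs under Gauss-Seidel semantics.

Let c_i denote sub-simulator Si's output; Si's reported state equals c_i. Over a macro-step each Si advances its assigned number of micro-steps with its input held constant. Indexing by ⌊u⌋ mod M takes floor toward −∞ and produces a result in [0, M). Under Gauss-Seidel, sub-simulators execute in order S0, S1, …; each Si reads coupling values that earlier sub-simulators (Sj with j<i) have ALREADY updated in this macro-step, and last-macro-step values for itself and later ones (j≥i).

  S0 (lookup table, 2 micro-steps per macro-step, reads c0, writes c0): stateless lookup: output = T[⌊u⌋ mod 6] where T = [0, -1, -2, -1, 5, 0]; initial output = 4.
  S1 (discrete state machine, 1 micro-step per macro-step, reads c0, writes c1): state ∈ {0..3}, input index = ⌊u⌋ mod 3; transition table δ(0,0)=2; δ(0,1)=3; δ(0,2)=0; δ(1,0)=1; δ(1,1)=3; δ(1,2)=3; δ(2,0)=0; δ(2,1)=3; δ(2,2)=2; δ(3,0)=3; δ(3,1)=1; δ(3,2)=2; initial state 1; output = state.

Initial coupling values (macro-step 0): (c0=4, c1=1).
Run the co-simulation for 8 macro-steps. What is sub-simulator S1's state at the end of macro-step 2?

S1 state at macro-step 2 = 3

macro 1: S0 reads c0=4 → after 2×micro: 5; S1 reads c0=5 → after 1×micro: 3 ⇒ (c0=5, c1=3)
macro 2: S0 reads c0=5 → after 2×micro: 0; S1 reads c0=0 → after 1×micro: 3 ⇒ (c0=0, c1=3)
macro 3: S0 reads c0=0 → after 2×micro: 0; S1 reads c0=0 → after 1×micro: 3 ⇒ (c0=0, c1=3)
macro 4: S0 reads c0=0 → after 2×micro: 0; S1 reads c0=0 → after 1×micro: 3 ⇒ (c0=0, c1=3)
macro 5: S0 reads c0=0 → after 2×micro: 0; S1 reads c0=0 → after 1×micro: 3 ⇒ (c0=0, c1=3)
macro 6: S0 reads c0=0 → after 2×micro: 0; S1 reads c0=0 → after 1×micro: 3 ⇒ (c0=0, c1=3)
macro 7: S0 reads c0=0 → after 2×micro: 0; S1 reads c0=0 → after 1×micro: 3 ⇒ (c0=0, c1=3)
macro 8: S0 reads c0=0 → after 2×micro: 0; S1 reads c0=0 → after 1×micro: 3 ⇒ (c0=0, c1=3)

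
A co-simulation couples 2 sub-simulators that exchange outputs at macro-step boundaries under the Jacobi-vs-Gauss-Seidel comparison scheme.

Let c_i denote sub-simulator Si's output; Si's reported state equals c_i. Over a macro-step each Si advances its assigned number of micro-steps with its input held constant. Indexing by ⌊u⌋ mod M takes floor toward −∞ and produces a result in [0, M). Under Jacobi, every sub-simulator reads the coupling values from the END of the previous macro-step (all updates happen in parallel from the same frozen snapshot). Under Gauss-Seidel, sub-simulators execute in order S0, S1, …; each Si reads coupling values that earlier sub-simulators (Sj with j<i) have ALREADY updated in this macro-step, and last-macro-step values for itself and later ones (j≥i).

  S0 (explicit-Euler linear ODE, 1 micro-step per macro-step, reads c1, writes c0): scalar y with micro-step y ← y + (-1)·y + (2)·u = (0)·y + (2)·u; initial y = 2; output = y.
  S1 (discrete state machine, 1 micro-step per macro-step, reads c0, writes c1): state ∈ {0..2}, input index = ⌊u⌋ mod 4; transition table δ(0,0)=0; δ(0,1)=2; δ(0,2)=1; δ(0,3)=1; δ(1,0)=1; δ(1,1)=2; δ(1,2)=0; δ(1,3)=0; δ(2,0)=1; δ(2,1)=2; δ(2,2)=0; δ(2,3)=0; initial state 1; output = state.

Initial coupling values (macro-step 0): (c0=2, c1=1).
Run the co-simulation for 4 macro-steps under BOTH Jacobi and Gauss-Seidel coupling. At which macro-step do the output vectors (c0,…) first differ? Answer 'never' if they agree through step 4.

first divergence at macro-step: 2

[Jacobi] macro 1: S0 reads c1=1 → after 1×micro: 2; S1 reads c0=2 → after 1×micro: 0 ⇒ (c0=2, c1=0)
[Jacobi] macro 2: S0 reads c1=0 → after 1×micro: 0; S1 reads c0=2 → after 1×micro: 1 ⇒ (c0=0, c1=1)
[Jacobi] macro 3: S0 reads c1=1 → after 1×micro: 2; S1 reads c0=0 → after 1×micro: 1 ⇒ (c0=2, c1=1)
[Jacobi] macro 4: S0 reads c1=1 → after 1×micro: 2; S1 reads c0=2 → after 1×micro: 0 ⇒ (c0=2, c1=0)
[Gauss-Seidel] macro 1: S0 reads c1=1 → after 1×micro: 2; S1 reads c0=2 → after 1×micro: 0 ⇒ (c0=2, c1=0)
[Gauss-Seidel] macro 2: S0 reads c1=0 → after 1×micro: 0; S1 reads c0=0 → after 1×micro: 0 ⇒ (c0=0, c1=0)
[Gauss-Seidel] macro 3: S0 reads c1=0 → after 1×micro: 0; S1 reads c0=0 → after 1×micro: 0 ⇒ (c0=0, c1=0)
[Gauss-Seidel] macro 4: S0 reads c1=0 → after 1×micro: 0; S1 reads c0=0 → after 1×micro: 0 ⇒ (c0=0, c1=0)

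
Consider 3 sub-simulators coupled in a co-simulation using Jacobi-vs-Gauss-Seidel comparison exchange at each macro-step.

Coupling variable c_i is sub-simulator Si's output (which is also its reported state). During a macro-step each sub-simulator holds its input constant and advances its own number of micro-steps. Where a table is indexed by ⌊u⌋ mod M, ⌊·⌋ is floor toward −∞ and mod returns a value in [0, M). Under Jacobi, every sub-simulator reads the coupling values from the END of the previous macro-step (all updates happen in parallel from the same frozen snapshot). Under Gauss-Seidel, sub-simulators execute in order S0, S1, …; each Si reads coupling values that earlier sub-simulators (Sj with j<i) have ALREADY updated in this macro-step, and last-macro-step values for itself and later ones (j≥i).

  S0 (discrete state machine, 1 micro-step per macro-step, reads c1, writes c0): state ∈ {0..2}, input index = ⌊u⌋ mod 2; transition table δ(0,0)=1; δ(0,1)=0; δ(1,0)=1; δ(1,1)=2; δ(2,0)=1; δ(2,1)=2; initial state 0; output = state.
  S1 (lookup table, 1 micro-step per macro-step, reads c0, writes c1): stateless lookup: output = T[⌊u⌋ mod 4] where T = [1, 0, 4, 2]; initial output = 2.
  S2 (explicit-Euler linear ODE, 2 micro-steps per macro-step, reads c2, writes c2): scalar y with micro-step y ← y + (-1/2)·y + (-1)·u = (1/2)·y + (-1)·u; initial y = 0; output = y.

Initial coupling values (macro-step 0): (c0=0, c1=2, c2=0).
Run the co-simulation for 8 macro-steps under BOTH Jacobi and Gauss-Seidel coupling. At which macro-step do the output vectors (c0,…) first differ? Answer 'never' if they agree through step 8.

first divergence at macro-step: 1

[Jacobi] macro 1: S0 reads c1=2 → after 1×micro: 1; S1 reads c0=0 → after 1×micro: 1; S2 reads c2=0 → after 2×micro: 0 ⇒ (c0=1, c1=1, c2=0)
[Jacobi] macro 2: S0 reads c1=1 → after 1×micro: 2; S1 reads c0=1 → after 1×micro: 0; S2 reads c2=0 → after 2×micro: 0 ⇒ (c0=2, c1=0, c2=0)
[Jacobi] macro 3: S0 reads c1=0 → after 1×micro: 1; S1 reads c0=2 → after 1×micro: 4; S2 reads c2=0 → after 2×micro: 0 ⇒ (c0=1, c1=4, c2=0)
[Jacobi] macro 4: S0 reads c1=4 → after 1×micro: 1; S1 reads c0=1 → after 1×micro: 0; S2 reads c2=0 → after 2×micro: 0 ⇒ (c0=1, c1=0, c2=0)
[Jacobi] macro 5: S0 reads c1=0 → after 1×micro: 1; S1 reads c0=1 → after 1×micro: 0; S2 reads c2=0 → after 2×micro: 0 ⇒ (c0=1, c1=0, c2=0)
[Jacobi] macro 6: S0 reads c1=0 → after 1×micro: 1; S1 reads c0=1 → after 1×micro: 0; S2 reads c2=0 → after 2×micro: 0 ⇒ (c0=1, c1=0, c2=0)
[Jacobi] macro 7: S0 reads c1=0 → after 1×micro: 1; S1 reads c0=1 → after 1×micro: 0; S2 reads c2=0 → after 2×micro: 0 ⇒ (c0=1, c1=0, c2=0)
[Jacobi] macro 8: S0 reads c1=0 → after 1×micro: 1; S1 reads c0=1 → after 1×micro: 0; S2 reads c2=0 → after 2×micro: 0 ⇒ (c0=1, c1=0, c2=0)
[Gauss-Seidel] macro 1: S0 reads c1=2 → after 1×micro: 1; S1 reads c0=1 → after 1×micro: 0; S2 reads c2=0 → after 2×micro: 0 ⇒ (c0=1, c1=0, c2=0)
[Gauss-Seidel] macro 2: S0 reads c1=0 → after 1×micro: 1; S1 reads c0=1 → after 1×micro: 0; S2 reads c2=0 → after 2×micro: 0 ⇒ (c0=1, c1=0, c2=0)
[Gauss-Seidel] macro 3: S0 reads c1=0 → after 1×micro: 1; S1 reads c0=1 → after 1×micro: 0; S2 reads c2=0 → after 2×micro: 0 ⇒ (c0=1, c1=0, c2=0)
[Gauss-Seidel] macro 4: S0 reads c1=0 → after 1×micro: 1; S1 reads c0=1 → after 1×micro: 0; S2 reads c2=0 → after 2×micro: 0 ⇒ (c0=1, c1=0, c2=0)
[Gauss-Seidel] macro 5: S0 reads c1=0 → after 1×micro: 1; S1 reads c0=1 → after 1×micro: 0; S2 reads c2=0 → after 2×micro: 0 ⇒ (c0=1, c1=0, c2=0)
[Gauss-Seidel] macro 6: S0 reads c1=0 → after 1×micro: 1; S1 reads c0=1 → after 1×micro: 0; S2 reads c2=0 → after 2×micro: 0 ⇒ (c0=1, c1=0, c2=0)
[Gauss-Seidel] macro 7: S0 reads c1=0 → after 1×micro: 1; S1 reads c0=1 → after 1×micro: 0; S2 reads c2=0 → after 2×micro: 0 ⇒ (c0=1, c1=0, c2=0)
[Gauss-Seidel] macro 8: S0 reads c1=0 → after 1×micro: 1; S1 reads c0=1 → after 1×micro: 0; S2 reads c2=0 → after 2×micro: 0 ⇒ (c0=1, c1=0, c2=0)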